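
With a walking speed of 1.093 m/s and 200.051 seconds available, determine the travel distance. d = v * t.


d = 1.093 * 200.051 = 218.66 m

218.66 m


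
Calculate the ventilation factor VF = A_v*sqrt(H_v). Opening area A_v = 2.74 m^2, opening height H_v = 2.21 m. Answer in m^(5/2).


sqrt(H_v) = 1.4866
VF = 2.74 * 1.4866 = 4.0733 m^(5/2)

4.0733 m^(5/2)


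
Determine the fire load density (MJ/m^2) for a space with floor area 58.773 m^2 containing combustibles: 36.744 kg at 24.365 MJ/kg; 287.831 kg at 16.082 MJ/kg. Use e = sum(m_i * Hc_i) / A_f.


Total energy = 36.744*24.365 + 287.831*16.082
= 895.2676 + 4628.898
= 5524.166 MJ
e = 5524.166 / 58.773 = 93.992 MJ/m^2

93.992 MJ/m^2


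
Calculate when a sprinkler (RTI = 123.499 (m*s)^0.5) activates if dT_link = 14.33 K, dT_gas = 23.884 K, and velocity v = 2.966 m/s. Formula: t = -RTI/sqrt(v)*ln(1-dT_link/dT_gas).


dT_link/dT_gas = 0.59998
ln(1 - 0.59998) = -0.91625
t = -123.499 / sqrt(2.966) * -0.91625 = 65.704 s

65.704 s


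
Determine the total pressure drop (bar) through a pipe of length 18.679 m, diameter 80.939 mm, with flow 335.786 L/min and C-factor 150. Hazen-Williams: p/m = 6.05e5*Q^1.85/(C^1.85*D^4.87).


Q^1.85 = 47121
C^1.85 = 10611
D^4.87 = 1.9621e+09
p/m = 0.0013692 bar/m
p_total = 0.0013692 * 18.679 = 0.025576 bar

0.025576 bar


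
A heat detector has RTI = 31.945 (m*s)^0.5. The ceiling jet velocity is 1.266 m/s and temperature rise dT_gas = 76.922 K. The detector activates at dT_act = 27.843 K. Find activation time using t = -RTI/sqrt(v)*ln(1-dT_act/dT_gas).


dT_act/dT_gas = 0.36196
ln(1 - 0.36196) = -0.44936
t = -31.945 / sqrt(1.266) * -0.44936 = 12.758 s

12.758 s


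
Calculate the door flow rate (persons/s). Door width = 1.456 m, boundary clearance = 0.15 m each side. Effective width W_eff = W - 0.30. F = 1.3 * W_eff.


W_eff = 1.456 - 0.30 = 1.156 m
F = 1.3 * 1.156 = 1.5028 persons/s

1.5028 persons/s


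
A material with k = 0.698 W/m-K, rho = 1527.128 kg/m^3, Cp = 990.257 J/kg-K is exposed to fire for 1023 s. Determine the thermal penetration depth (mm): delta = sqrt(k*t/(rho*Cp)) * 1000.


alpha = 0.698 / (1527.128 * 990.257) = 4.6156e-07 m^2/s
alpha * t = 0.00047218
delta = sqrt(0.00047218) * 1000 = 21.730 mm

21.730 mm


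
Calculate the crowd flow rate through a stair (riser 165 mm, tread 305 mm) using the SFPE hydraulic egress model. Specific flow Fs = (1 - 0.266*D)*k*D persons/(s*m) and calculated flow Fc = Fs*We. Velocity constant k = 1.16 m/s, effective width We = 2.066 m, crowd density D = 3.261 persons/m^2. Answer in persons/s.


1 - 0.266*D = 1 - 0.266*3.261 = 0.13257
Fs = 0.13257 * 1.16 * 3.261 = 0.50150 persons/(s*m)
Fc = 0.50150 * 2.066 = 1.0361 persons/s

1.0361 persons/s


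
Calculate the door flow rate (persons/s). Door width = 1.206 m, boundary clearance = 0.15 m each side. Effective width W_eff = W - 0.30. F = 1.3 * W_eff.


W_eff = 1.206 - 0.30 = 0.906 m
F = 1.3 * 0.906 = 1.1778 persons/s

1.1778 persons/s


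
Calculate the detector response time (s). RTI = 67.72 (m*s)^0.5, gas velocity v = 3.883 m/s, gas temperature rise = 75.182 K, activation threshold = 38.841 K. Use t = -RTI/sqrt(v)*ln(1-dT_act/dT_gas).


dT_act/dT_gas = 0.51663
ln(1 - 0.51663) = -0.72697
t = -67.72 / sqrt(3.883) * -0.72697 = 24.983 s

24.983 s


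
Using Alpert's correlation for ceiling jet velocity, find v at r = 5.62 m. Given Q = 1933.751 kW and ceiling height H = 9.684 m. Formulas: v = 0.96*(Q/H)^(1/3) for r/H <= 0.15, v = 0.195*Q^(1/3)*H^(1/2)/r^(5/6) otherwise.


r/H = 5.62 / 9.684 = 0.58034
r/H > 0.15, so v = 0.195*Q^(1/3)*H^(1/2)/r^(5/6)
Q^(1/3) = 12.459
H^(1/2) = 3.1119
r^(5/6) = 4.2148
v = 0.195 * 12.459 * 3.1119 / 4.2148 = 1.7937 m/s

1.7937 m/s


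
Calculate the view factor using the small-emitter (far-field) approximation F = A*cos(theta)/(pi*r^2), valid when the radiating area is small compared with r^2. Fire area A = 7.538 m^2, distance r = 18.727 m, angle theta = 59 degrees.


cos(59 deg) = 0.51504
pi*r^2 = 1101.8
F = 7.538 * 0.51504 / 1101.8 = 0.0035238

0.0035238


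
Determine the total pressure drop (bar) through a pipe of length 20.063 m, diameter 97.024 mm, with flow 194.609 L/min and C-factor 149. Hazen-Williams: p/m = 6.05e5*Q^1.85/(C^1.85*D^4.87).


Q^1.85 = 17177
C^1.85 = 10481
D^4.87 = 4.7435e+09
p/m = 0.00020903 bar/m
p_total = 0.00020903 * 20.063 = 0.0041938 bar

0.0041938 bar


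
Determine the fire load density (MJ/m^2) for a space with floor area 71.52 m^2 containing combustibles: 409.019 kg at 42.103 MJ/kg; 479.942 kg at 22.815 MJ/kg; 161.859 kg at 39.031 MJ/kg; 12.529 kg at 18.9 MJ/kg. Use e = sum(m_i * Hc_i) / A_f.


Total energy = 409.019*42.103 + 479.942*22.815 + 161.859*39.031 + 12.529*18.9
= 17220.93 + 10949.88 + 6317.519 + 236.7981
= 34725.12 MJ
e = 34725.12 / 71.52 = 485.53 MJ/m^2

485.53 MJ/m^2


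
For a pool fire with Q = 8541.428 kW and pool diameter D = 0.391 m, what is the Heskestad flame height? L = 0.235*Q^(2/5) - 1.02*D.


Q^(2/5) = 37.378
0.235 * Q^(2/5) = 8.7838
1.02 * D = 0.39882
L = 8.3849 m

8.3849 m


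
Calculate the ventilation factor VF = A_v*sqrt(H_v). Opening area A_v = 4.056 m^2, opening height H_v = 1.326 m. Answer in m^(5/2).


sqrt(H_v) = 1.1515
VF = 4.056 * 1.1515 = 4.6706 m^(5/2)

4.6706 m^(5/2)


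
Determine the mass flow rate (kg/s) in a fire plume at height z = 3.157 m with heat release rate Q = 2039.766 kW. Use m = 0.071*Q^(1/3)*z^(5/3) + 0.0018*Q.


Q^(1/3) = 12.682
z^(5/3) = 6.7940
First term = 0.071 * 12.682 * 6.7940 = 6.1175
Second term = 0.0018 * 2039.766 = 3.6716
m = 9.7891 kg/s

9.7891 kg/s


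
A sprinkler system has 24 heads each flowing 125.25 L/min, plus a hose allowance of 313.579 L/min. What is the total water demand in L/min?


Sprinkler demand = 24 * 125.25 = 3006 L/min
Total = 3006 + 313.579 = 3319.579 L/min

3319.579 L/min


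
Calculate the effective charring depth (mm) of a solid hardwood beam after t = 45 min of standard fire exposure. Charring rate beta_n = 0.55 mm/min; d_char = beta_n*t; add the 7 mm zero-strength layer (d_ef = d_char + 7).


d_char = 0.55 * 45 = 24.75 mm
d_ef = 24.75 + 1.0*7 = 31.75 mm

31.75 mm


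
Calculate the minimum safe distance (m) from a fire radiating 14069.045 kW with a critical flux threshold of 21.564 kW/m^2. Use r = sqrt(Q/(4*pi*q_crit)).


4*pi*q_crit = 270.98
Q/(4*pi*q_crit) = 51.919
r = sqrt(51.919) = 7.2055 m

7.2055 m


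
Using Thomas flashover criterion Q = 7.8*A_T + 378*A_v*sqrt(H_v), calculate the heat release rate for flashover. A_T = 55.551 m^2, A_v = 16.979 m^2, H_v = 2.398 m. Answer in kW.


7.8*A_T = 433.30
sqrt(H_v) = 1.5485
378*A_v*sqrt(H_v) = 9938.7
Q = 433.30 + 9938.7 = 10372 kW

10372 kW


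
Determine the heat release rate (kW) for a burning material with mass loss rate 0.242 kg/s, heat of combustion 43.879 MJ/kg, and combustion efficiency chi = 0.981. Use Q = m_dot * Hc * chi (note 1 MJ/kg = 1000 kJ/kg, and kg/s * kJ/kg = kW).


Hc = 43.879 MJ/kg = 43.879 * 1000 kJ/kg = 43879 kJ/kg
Q = 0.242 kg/s * 43879 kJ/kg * 0.981 = 10417 kW

10417 kW


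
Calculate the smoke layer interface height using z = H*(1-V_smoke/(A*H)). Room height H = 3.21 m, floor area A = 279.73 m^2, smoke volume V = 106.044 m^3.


V/(A*H) = 0.11810
1 - 0.11810 = 0.88190
z = 3.21 * 0.88190 = 2.8309 m

2.8309 m


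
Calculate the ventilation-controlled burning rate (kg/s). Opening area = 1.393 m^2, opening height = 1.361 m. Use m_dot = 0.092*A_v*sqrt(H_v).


sqrt(H_v) = 1.1666
m_dot = 0.092 * 1.393 * 1.1666 = 0.14951 kg/s

0.14951 kg/s


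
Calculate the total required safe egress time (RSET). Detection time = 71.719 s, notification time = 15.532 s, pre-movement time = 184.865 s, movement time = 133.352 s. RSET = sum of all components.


Total = 71.719 + 15.532 + 184.865 + 133.352 = 405.468 s

405.468 s


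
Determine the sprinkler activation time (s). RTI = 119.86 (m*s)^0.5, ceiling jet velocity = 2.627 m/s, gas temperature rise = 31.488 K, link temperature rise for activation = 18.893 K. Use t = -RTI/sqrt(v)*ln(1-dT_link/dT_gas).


dT_link/dT_gas = 0.60001
ln(1 - 0.60001) = -0.91631
t = -119.86 / sqrt(2.627) * -0.91631 = 67.762 s

67.762 s


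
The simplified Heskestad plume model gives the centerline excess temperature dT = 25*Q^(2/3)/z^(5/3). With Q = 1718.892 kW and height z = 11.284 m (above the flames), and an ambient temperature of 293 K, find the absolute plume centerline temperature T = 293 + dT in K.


Q^(2/3) = 143.49
z^(5/3) = 56.768
dT = 25 * 143.49 / 56.768 = 63.193 K
T = 293 + 63.193 = 356.19 K

356.19 K


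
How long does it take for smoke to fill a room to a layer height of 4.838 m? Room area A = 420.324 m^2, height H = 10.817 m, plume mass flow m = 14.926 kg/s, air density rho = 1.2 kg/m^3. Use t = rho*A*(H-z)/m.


H - z = 5.979 m
t = 1.2 * 420.324 * 5.979 / 14.926 = 202.05 s

202.05 s


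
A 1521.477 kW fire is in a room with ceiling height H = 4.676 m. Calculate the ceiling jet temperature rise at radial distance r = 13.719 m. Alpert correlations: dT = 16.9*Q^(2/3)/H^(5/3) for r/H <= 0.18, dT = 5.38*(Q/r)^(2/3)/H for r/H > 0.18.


r/H = 13.719 / 4.676 = 2.9339
r/H > 0.18, so dT = 5.38*(Q/r)^(2/3)/H
Q/r = 110.90
(Q/r)^(2/3) = 23.083
dT = 5.38 * 23.083 / 4.676 = 26.558 K

26.558 K


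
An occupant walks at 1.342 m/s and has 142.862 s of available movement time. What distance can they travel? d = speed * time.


d = 1.342 * 142.862 = 191.72 m

191.72 m


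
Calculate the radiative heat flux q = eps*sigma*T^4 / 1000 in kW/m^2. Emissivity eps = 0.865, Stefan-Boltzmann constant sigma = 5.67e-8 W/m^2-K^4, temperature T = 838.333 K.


T^4 = 4.9393e+11
q = 0.865 * 5.67e-8 * 4.9393e+11 / 1000 = 24.225 kW/m^2

24.225 kW/m^2


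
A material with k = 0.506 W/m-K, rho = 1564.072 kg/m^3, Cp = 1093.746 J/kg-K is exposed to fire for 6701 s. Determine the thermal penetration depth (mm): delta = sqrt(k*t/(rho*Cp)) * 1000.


alpha = 0.506 / (1564.072 * 1093.746) = 2.9579e-07 m^2/s
alpha * t = 0.0019821
delta = sqrt(0.0019821) * 1000 = 44.520 mm

44.520 mm


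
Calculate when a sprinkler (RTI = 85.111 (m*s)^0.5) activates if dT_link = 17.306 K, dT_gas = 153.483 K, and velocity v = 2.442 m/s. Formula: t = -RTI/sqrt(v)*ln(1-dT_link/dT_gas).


dT_link/dT_gas = 0.11276
ln(1 - 0.11276) = -0.11963
t = -85.111 / sqrt(2.442) * -0.11963 = 6.5158 s

6.5158 s


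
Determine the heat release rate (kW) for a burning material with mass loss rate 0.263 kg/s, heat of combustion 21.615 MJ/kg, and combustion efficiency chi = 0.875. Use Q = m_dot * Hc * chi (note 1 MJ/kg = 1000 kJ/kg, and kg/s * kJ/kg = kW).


Hc = 21.615 MJ/kg = 21.615 * 1000 kJ/kg = 21615 kJ/kg
Q = 0.263 kg/s * 21615 kJ/kg * 0.875 = 4974.2 kW

4974.2 kW


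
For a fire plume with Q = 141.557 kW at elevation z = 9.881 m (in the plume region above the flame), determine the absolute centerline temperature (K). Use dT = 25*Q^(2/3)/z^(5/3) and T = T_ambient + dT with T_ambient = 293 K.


Q^(2/3) = 27.162
z^(5/3) = 45.499
dT = 25 * 27.162 / 45.499 = 14.924 K
T = 293 + 14.924 = 307.92 K

307.92 K


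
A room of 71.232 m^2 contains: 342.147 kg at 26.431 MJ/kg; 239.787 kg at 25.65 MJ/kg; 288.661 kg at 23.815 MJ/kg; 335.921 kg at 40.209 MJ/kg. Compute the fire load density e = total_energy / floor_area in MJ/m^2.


Total energy = 342.147*26.431 + 239.787*25.65 + 288.661*23.815 + 335.921*40.209
= 9043.287 + 6150.537 + 6874.462 + 13507.05
= 35575.33 MJ
e = 35575.33 / 71.232 = 499.43 MJ/m^2

499.43 MJ/m^2


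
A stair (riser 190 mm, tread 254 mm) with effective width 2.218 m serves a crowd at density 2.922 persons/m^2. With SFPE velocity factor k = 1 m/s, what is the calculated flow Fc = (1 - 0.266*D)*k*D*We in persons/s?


1 - 0.266*D = 1 - 0.266*2.922 = 0.22275
Fs = 0.22275 * 1 * 2.922 = 0.65087 persons/(s*m)
Fc = 0.65087 * 2.218 = 1.4436 persons/s

1.4436 persons/s


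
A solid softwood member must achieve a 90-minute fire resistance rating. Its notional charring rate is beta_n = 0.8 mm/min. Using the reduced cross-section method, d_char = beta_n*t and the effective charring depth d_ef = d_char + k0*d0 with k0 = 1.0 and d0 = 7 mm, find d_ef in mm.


d_char = 0.8 * 90 = 72 mm
d_ef = 72 + 1.0*7 = 79 mm

79 mm


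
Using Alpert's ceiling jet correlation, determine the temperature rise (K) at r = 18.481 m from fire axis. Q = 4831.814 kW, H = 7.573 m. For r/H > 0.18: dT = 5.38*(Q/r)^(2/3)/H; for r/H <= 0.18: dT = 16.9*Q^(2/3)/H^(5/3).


r/H = 18.481 / 7.573 = 2.4404
r/H > 0.18, so dT = 5.38*(Q/r)^(2/3)/H
Q/r = 261.45
(Q/r)^(2/3) = 40.887
dT = 5.38 * 40.887 / 7.573 = 29.047 K

29.047 K


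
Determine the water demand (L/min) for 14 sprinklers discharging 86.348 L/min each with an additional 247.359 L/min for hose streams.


Sprinkler demand = 14 * 86.348 = 1208.872 L/min
Total = 1208.872 + 247.359 = 1456.231 L/min

1456.231 L/min


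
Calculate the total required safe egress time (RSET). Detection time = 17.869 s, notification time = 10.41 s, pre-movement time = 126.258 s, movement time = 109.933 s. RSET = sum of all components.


Total = 17.869 + 10.41 + 126.258 + 109.933 = 264.47 s

264.47 s


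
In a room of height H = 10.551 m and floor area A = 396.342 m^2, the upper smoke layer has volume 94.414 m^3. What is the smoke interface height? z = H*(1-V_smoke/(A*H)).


V/(A*H) = 0.022577
1 - 0.022577 = 0.97742
z = 10.551 * 0.97742 = 10.313 m

10.313 m


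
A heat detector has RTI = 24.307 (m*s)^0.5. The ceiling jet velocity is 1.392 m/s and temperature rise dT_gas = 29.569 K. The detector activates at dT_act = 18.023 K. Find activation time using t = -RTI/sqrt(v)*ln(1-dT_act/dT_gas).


dT_act/dT_gas = 0.60952
ln(1 - 0.60952) = -0.94039
t = -24.307 / sqrt(1.392) * -0.94039 = 19.374 s

19.374 s


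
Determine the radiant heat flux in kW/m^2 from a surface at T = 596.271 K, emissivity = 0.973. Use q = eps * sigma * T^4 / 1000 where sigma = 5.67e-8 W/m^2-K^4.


T^4 = 1.2641e+11
q = 0.973 * 5.67e-8 * 1.2641e+11 / 1000 = 6.9738 kW/m^2

6.9738 kW/m^2


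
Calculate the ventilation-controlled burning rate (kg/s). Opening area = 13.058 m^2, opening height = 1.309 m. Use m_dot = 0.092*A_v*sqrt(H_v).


sqrt(H_v) = 1.1441
m_dot = 0.092 * 13.058 * 1.1441 = 1.3745 kg/s

1.3745 kg/s


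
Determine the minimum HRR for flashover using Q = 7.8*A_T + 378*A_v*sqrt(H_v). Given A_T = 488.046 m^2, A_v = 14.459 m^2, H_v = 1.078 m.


7.8*A_T = 3806.8
sqrt(H_v) = 1.0383
378*A_v*sqrt(H_v) = 5674.7
Q = 3806.8 + 5674.7 = 9481.4 kW

9481.4 kW


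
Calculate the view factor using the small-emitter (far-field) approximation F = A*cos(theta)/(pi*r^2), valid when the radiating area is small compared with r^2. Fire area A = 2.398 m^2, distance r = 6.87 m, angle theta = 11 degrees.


cos(11 deg) = 0.98163
pi*r^2 = 148.27
F = 2.398 * 0.98163 / 148.27 = 0.015876

0.015876


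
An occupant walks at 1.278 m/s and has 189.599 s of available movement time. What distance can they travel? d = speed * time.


d = 1.278 * 189.599 = 242.31 m

242.31 m


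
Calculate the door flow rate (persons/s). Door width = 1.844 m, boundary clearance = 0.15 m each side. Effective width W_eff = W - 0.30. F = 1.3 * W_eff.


W_eff = 1.844 - 0.30 = 1.544 m
F = 1.3 * 1.544 = 2.0072 persons/s

2.0072 persons/s


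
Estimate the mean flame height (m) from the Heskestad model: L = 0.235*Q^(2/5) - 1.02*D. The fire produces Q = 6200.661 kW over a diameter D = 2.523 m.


Q^(2/5) = 32.883
0.235 * Q^(2/5) = 7.7276
1.02 * D = 2.5735
L = 5.1541 m

5.1541 m


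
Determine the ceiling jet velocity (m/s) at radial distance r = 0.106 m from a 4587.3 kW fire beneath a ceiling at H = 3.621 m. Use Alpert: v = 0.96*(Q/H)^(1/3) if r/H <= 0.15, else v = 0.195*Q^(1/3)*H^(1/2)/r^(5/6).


r/H = 0.106 / 3.621 = 0.029274
r/H <= 0.15, so v = 0.96*(Q/H)^(1/3)
Q/H = 1266.9
(Q/H)^(1/3) = 10.820
v = 0.96 * 10.820 = 10.388 m/s

10.388 m/s


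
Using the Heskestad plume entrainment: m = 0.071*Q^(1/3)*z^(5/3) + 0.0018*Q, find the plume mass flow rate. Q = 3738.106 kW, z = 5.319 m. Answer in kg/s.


Q^(1/3) = 15.520
z^(5/3) = 16.208
First term = 0.071 * 15.520 * 16.208 = 17.859
Second term = 0.0018 * 3738.106 = 6.7286
m = 24.588 kg/s

24.588 kg/s


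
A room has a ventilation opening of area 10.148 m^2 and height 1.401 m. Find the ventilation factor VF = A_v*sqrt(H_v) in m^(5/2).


sqrt(H_v) = 1.1836
VF = 10.148 * 1.1836 = 12.012 m^(5/2)

12.012 m^(5/2)


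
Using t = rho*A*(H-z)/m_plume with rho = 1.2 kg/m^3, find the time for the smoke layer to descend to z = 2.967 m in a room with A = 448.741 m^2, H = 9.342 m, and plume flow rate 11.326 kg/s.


H - z = 6.375 m
t = 1.2 * 448.741 * 6.375 / 11.326 = 303.10 s

303.10 s


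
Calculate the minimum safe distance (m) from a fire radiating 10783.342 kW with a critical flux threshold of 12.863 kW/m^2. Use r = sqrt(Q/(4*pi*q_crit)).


4*pi*q_crit = 161.64
Q/(4*pi*q_crit) = 66.712
r = sqrt(66.712) = 8.1677 m

8.1677 m


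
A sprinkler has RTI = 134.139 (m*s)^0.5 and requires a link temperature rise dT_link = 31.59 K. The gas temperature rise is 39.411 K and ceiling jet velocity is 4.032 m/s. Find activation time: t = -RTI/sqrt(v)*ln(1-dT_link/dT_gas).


dT_link/dT_gas = 0.80155
ln(1 - 0.80155) = -1.6172
t = -134.139 / sqrt(4.032) * -1.6172 = 108.04 s

108.04 s


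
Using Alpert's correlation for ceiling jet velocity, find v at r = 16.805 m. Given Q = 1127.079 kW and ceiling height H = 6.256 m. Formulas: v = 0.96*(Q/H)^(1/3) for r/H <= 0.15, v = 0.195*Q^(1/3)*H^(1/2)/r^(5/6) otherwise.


r/H = 16.805 / 6.256 = 2.6862
r/H > 0.15, so v = 0.195*Q^(1/3)*H^(1/2)/r^(5/6)
Q^(1/3) = 10.407
H^(1/2) = 2.5012
r^(5/6) = 10.500
v = 0.195 * 10.407 * 2.5012 / 10.500 = 0.48340 m/s

0.48340 m/s


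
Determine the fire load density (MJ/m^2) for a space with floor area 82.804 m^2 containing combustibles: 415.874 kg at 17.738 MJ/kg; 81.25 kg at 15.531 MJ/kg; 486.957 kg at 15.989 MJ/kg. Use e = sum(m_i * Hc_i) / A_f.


Total energy = 415.874*17.738 + 81.25*15.531 + 486.957*15.989
= 7376.773 + 1261.894 + 7785.955
= 16424.62 MJ
e = 16424.62 / 82.804 = 198.36 MJ/m^2

198.36 MJ/m^2


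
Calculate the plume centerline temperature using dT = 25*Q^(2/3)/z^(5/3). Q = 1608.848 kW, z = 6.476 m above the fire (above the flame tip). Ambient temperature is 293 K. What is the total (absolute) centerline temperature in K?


Q^(2/3) = 137.30
z^(5/3) = 22.500
dT = 25 * 137.30 / 22.500 = 152.56 K
T = 293 + 152.56 = 445.56 K

445.56 K


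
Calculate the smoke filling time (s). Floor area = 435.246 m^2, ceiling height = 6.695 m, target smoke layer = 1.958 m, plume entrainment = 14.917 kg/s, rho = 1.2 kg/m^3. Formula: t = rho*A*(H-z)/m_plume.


H - z = 4.737 m
t = 1.2 * 435.246 * 4.737 / 14.917 = 165.86 s

165.86 s


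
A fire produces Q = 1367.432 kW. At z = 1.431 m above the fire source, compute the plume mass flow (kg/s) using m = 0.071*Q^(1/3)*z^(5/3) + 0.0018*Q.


Q^(1/3) = 11.099
z^(5/3) = 1.8172
First term = 0.071 * 11.099 * 1.8172 = 1.4321
Second term = 0.0018 * 1367.432 = 2.4614
m = 3.8934 kg/s

3.8934 kg/s


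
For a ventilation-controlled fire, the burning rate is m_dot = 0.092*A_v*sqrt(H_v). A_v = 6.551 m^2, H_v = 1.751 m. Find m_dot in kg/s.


sqrt(H_v) = 1.3233
m_dot = 0.092 * 6.551 * 1.3233 = 0.79751 kg/s

0.79751 kg/s


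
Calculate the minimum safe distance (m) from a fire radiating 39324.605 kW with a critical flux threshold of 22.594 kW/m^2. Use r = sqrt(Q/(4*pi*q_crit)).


4*pi*q_crit = 283.92
Q/(4*pi*q_crit) = 138.50
r = sqrt(138.50) = 11.769 m

11.769 m


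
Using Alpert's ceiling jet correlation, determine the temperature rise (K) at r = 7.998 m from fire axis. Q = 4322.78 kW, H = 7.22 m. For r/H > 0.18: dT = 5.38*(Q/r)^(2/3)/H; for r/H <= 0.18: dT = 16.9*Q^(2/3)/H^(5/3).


r/H = 7.998 / 7.22 = 1.1078
r/H > 0.18, so dT = 5.38*(Q/r)^(2/3)/H
Q/r = 540.48
(Q/r)^(2/3) = 66.352
dT = 5.38 * 66.352 / 7.22 = 49.442 K

49.442 K


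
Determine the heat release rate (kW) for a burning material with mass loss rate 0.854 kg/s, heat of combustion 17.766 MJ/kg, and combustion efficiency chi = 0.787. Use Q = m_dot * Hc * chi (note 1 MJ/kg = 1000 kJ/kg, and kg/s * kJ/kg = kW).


Hc = 17.766 MJ/kg = 17.766 * 1000 kJ/kg = 17766 kJ/kg
Q = 0.854 kg/s * 17766 kJ/kg * 0.787 = 11940 kW

11940 kW


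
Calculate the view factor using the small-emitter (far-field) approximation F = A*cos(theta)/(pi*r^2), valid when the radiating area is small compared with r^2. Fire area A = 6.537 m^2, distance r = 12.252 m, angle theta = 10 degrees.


cos(10 deg) = 0.98481
pi*r^2 = 471.59
F = 6.537 * 0.98481 / 471.59 = 0.013651

0.013651


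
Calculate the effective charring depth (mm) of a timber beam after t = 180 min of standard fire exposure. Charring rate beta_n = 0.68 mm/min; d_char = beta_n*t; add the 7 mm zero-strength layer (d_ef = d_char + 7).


d_char = 0.68 * 180 = 122.4 mm
d_ef = 122.4 + 1.0*7 = 129.4 mm

129.4 mm


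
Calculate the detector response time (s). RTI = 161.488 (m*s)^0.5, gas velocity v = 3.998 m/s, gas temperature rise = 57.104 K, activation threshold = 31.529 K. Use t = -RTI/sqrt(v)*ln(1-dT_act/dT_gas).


dT_act/dT_gas = 0.55213
ln(1 - 0.55213) = -0.80326
t = -161.488 / sqrt(3.998) * -0.80326 = 64.875 s

64.875 s


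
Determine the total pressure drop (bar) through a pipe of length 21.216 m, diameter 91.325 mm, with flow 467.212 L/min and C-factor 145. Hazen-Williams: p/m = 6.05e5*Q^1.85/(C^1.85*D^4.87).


Q^1.85 = 86816
C^1.85 = 9966.2
D^4.87 = 3.5324e+09
p/m = 0.0014919 bar/m
p_total = 0.0014919 * 21.216 = 0.031653 bar

0.031653 bar


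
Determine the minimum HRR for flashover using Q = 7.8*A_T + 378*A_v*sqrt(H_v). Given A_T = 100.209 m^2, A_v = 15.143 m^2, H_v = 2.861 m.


7.8*A_T = 781.63
sqrt(H_v) = 1.6914
378*A_v*sqrt(H_v) = 9681.9
Q = 781.63 + 9681.9 = 10464 kW

10464 kW


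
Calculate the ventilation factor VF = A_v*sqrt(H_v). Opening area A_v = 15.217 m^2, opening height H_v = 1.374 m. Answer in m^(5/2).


sqrt(H_v) = 1.1722
VF = 15.217 * 1.1722 = 17.837 m^(5/2)

17.837 m^(5/2)


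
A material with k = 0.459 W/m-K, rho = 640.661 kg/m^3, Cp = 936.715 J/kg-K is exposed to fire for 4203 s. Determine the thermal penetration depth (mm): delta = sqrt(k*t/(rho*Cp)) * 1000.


alpha = 0.459 / (640.661 * 936.715) = 7.6485e-07 m^2/s
alpha * t = 0.0032147
delta = sqrt(0.0032147) * 1000 = 56.698 mm

56.698 mm


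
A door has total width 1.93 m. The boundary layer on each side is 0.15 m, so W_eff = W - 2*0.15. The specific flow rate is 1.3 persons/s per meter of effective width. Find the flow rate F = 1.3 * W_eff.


W_eff = 1.93 - 0.30 = 1.63 m
F = 1.3 * 1.63 = 2.119 persons/s

2.119 persons/s


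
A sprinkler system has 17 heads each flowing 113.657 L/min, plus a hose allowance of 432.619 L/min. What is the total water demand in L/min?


Sprinkler demand = 17 * 113.657 = 1932.169 L/min
Total = 1932.169 + 432.619 = 2364.788 L/min

2364.788 L/min


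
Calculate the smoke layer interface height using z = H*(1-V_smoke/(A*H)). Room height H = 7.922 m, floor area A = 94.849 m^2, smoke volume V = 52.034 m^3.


V/(A*H) = 0.069250
1 - 0.069250 = 0.93075
z = 7.922 * 0.93075 = 7.3734 m

7.3734 m


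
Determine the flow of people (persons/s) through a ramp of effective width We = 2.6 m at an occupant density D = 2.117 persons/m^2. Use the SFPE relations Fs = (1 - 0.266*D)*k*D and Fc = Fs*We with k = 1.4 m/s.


1 - 0.266*D = 1 - 0.266*2.117 = 0.43688
Fs = 0.43688 * 1.4 * 2.117 = 1.2948 persons/(s*m)
Fc = 1.2948 * 2.6 = 3.3665 persons/s

3.3665 persons/s


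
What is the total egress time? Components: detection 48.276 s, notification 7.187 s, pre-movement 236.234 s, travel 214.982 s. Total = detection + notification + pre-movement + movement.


Total = 48.276 + 7.187 + 236.234 + 214.982 = 506.679 s

506.679 s


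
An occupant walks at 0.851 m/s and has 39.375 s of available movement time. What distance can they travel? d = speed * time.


d = 0.851 * 39.375 = 33.508 m

33.508 m


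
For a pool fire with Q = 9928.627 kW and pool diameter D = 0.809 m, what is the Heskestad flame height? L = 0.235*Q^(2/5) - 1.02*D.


Q^(2/5) = 39.697
0.235 * Q^(2/5) = 9.3288
1.02 * D = 0.82518
L = 8.5036 m

8.5036 m


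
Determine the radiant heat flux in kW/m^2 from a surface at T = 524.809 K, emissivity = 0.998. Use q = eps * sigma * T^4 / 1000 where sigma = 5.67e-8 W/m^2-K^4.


T^4 = 7.5859e+10
q = 0.998 * 5.67e-8 * 7.5859e+10 / 1000 = 4.2926 kW/m^2

4.2926 kW/m^2


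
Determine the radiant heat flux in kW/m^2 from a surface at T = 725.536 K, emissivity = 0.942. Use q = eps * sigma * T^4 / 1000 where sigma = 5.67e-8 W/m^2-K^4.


T^4 = 2.7710e+11
q = 0.942 * 5.67e-8 * 2.7710e+11 / 1000 = 14.800 kW/m^2

14.800 kW/m^2


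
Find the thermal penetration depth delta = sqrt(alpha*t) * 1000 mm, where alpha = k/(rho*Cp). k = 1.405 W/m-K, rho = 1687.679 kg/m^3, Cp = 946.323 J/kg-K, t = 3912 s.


alpha = 1.405 / (1687.679 * 946.323) = 8.7973e-07 m^2/s
alpha * t = 0.0034415
delta = sqrt(0.0034415) * 1000 = 58.664 mm

58.664 mm


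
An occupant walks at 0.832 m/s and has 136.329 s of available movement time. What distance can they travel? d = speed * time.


d = 0.832 * 136.329 = 113.43 m

113.43 m


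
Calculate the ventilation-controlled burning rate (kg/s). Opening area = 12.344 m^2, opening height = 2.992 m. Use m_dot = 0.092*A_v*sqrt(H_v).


sqrt(H_v) = 1.7297
m_dot = 0.092 * 12.344 * 1.7297 = 1.9644 kg/s

1.9644 kg/s


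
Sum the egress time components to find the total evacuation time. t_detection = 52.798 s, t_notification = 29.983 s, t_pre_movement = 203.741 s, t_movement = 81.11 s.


Total = 52.798 + 29.983 + 203.741 + 81.11 = 367.632 s

367.632 s


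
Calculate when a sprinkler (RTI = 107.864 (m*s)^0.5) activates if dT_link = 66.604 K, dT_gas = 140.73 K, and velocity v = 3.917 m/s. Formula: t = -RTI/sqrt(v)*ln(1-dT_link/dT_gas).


dT_link/dT_gas = 0.47328
ln(1 - 0.47328) = -0.64108
t = -107.864 / sqrt(3.917) * -0.64108 = 34.939 s

34.939 s


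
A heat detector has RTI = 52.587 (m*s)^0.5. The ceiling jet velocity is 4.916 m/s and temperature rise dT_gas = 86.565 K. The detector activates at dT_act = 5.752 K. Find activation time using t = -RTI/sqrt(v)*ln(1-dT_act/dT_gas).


dT_act/dT_gas = 0.066447
ln(1 - 0.066447) = -0.068758
t = -52.587 / sqrt(4.916) * -0.068758 = 1.6308 s

1.6308 s


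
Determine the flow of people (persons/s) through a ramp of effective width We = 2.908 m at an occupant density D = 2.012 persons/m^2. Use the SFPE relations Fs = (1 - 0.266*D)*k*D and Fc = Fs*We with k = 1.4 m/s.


1 - 0.266*D = 1 - 0.266*2.012 = 0.46481
Fs = 0.46481 * 1.4 * 2.012 = 1.3093 persons/(s*m)
Fc = 1.3093 * 2.908 = 3.8074 persons/s

3.8074 persons/s


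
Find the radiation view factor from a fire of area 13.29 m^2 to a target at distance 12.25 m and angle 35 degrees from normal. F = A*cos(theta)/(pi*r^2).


cos(35 deg) = 0.81915
pi*r^2 = 471.44
F = 13.29 * 0.81915 / 471.44 = 0.023092

0.023092


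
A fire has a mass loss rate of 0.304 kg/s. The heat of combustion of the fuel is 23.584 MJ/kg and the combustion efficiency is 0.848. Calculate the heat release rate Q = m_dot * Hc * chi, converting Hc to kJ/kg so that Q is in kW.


Hc = 23.584 MJ/kg = 23.584 * 1000 kJ/kg = 23584 kJ/kg
Q = 0.304 kg/s * 23584 kJ/kg * 0.848 = 6079.8 kW

6079.8 kW


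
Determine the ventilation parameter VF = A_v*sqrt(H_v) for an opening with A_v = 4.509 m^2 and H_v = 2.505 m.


sqrt(H_v) = 1.5827
VF = 4.509 * 1.5827 = 7.1365 m^(5/2)

7.1365 m^(5/2)


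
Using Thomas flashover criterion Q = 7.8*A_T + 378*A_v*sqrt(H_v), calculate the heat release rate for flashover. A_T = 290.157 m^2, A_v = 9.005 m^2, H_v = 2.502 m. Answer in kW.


7.8*A_T = 2263.2
sqrt(H_v) = 1.5818
378*A_v*sqrt(H_v) = 5384.2
Q = 2263.2 + 5384.2 = 7647.4 kW

7647.4 kW


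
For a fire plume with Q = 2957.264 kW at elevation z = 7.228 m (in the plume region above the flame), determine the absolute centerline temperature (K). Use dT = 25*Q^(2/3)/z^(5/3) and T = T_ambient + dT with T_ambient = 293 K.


Q^(2/3) = 206.03
z^(5/3) = 27.021
dT = 25 * 206.03 / 27.021 = 190.62 K
T = 293 + 190.62 = 483.62 K

483.62 K


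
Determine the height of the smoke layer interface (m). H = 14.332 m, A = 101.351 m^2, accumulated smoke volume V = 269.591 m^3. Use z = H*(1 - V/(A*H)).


V/(A*H) = 0.18560
1 - 0.18560 = 0.81440
z = 14.332 * 0.81440 = 11.672 m

11.672 m


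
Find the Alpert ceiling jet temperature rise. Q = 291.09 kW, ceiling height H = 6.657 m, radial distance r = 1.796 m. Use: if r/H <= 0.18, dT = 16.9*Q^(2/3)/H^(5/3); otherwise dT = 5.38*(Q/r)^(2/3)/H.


r/H = 1.796 / 6.657 = 0.26979
r/H > 0.18, so dT = 5.38*(Q/r)^(2/3)/H
Q/r = 162.08
(Q/r)^(2/3) = 29.727
dT = 5.38 * 29.727 / 6.657 = 24.024 K

24.024 K


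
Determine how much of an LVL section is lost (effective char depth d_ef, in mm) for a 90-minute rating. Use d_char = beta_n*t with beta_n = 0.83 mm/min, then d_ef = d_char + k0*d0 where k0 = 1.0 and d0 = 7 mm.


d_char = 0.83 * 90 = 74.7 mm
d_ef = 74.7 + 1.0*7 = 81.7 mm

81.7 mm


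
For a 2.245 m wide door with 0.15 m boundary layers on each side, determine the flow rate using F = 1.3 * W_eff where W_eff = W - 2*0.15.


W_eff = 2.245 - 0.30 = 1.945 m
F = 1.3 * 1.945 = 2.5285 persons/s

2.5285 persons/s


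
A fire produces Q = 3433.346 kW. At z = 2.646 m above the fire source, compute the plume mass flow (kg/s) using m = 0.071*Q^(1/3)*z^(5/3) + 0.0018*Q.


Q^(1/3) = 15.086
z^(5/3) = 5.0619
First term = 0.071 * 15.086 * 5.0619 = 5.4218
Second term = 0.0018 * 3433.346 = 6.1800
m = 11.602 kg/s

11.602 kg/s


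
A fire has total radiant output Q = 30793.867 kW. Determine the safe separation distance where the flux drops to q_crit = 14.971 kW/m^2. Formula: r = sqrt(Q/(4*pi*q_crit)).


4*pi*q_crit = 188.13
Q/(4*pi*q_crit) = 163.68
r = sqrt(163.68) = 12.794 m

12.794 m


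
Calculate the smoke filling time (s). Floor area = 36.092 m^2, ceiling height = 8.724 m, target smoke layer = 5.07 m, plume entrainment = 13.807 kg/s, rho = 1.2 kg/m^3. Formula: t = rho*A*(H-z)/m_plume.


H - z = 3.654 m
t = 1.2 * 36.092 * 3.654 / 13.807 = 11.462 s

11.462 s


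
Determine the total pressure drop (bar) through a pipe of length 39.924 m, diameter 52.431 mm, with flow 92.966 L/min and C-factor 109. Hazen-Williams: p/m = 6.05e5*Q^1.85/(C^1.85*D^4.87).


Q^1.85 = 4379.2
C^1.85 = 5878.1
D^4.87 = 2.3681e+08
p/m = 0.0019034 bar/m
p_total = 0.0019034 * 39.924 = 0.075990 bar

0.075990 bar


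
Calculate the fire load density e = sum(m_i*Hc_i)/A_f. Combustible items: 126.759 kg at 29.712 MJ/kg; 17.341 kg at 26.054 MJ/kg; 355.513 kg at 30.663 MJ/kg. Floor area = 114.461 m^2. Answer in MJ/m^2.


Total energy = 126.759*29.712 + 17.341*26.054 + 355.513*30.663
= 3766.263 + 451.8024 + 10901.10
= 15119.16 MJ
e = 15119.16 / 114.461 = 132.09 MJ/m^2

132.09 MJ/m^2


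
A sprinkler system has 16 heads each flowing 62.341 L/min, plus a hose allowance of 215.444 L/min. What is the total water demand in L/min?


Sprinkler demand = 16 * 62.341 = 997.456 L/min
Total = 997.456 + 215.444 = 1212.9 L/min

1212.9 L/min


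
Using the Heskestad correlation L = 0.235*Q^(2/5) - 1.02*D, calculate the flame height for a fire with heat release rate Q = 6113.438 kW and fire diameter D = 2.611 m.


Q^(2/5) = 32.697
0.235 * Q^(2/5) = 7.6839
1.02 * D = 2.6632
L = 5.0207 m

5.0207 m


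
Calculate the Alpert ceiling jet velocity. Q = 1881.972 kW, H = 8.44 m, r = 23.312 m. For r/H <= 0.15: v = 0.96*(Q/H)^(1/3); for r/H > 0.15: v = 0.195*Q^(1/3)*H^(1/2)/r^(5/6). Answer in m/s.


r/H = 23.312 / 8.44 = 2.7621
r/H > 0.15, so v = 0.195*Q^(1/3)*H^(1/2)/r^(5/6)
Q^(1/3) = 12.346
H^(1/2) = 2.9052
r^(5/6) = 13.793
v = 0.195 * 12.346 * 2.9052 / 13.793 = 0.50710 m/s

0.50710 m/s


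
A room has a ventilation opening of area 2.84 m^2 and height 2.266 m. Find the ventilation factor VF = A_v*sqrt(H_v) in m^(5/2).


sqrt(H_v) = 1.5053
VF = 2.84 * 1.5053 = 4.2751 m^(5/2)

4.2751 m^(5/2)


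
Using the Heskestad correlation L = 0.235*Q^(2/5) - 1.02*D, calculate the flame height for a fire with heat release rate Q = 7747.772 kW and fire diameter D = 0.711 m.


Q^(2/5) = 35.948
0.235 * Q^(2/5) = 8.4477
1.02 * D = 0.72522
L = 7.7225 m

7.7225 m


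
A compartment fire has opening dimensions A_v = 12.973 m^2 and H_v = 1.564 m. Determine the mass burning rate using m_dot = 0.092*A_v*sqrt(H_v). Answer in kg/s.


sqrt(H_v) = 1.2506
m_dot = 0.092 * 12.973 * 1.2506 = 1.4926 kg/s

1.4926 kg/s


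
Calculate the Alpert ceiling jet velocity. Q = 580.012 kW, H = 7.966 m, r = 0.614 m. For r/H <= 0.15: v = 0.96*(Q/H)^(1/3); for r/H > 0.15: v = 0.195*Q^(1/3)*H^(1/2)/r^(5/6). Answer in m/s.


r/H = 0.614 / 7.966 = 0.077078
r/H <= 0.15, so v = 0.96*(Q/H)^(1/3)
Q/H = 72.811
(Q/H)^(1/3) = 4.1757
v = 0.96 * 4.1757 = 4.0087 m/s

4.0087 m/s


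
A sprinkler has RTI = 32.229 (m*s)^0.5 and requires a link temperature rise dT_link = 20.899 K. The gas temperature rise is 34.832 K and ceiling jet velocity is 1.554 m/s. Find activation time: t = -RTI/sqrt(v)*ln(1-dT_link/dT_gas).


dT_link/dT_gas = 0.59999
ln(1 - 0.59999) = -0.91628
t = -32.229 / sqrt(1.554) * -0.91628 = 23.689 s

23.689 s


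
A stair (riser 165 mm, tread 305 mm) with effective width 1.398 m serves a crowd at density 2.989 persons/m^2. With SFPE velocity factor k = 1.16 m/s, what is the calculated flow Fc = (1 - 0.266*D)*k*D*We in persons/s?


1 - 0.266*D = 1 - 0.266*2.989 = 0.20493
Fs = 0.20493 * 1.16 * 2.989 = 0.71053 persons/(s*m)
Fc = 0.71053 * 1.398 = 0.99332 persons/s

0.99332 persons/s


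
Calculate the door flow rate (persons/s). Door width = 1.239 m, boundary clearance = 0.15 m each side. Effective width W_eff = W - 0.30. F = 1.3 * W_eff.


W_eff = 1.239 - 0.30 = 0.939 m
F = 1.3 * 0.939 = 1.2207 persons/s

1.2207 persons/s


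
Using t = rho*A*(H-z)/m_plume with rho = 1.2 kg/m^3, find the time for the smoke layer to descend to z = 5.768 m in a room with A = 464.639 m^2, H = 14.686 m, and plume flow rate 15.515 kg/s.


H - z = 8.918 m
t = 1.2 * 464.639 * 8.918 / 15.515 = 320.49 s

320.49 s


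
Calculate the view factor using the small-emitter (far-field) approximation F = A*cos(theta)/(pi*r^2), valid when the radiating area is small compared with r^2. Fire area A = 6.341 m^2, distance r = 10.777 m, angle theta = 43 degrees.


cos(43 deg) = 0.73135
pi*r^2 = 364.88
F = 6.341 * 0.73135 / 364.88 = 0.012710

0.012710


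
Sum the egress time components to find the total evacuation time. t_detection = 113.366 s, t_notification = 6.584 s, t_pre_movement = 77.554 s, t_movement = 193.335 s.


Total = 113.366 + 6.584 + 77.554 + 193.335 = 390.839 s

390.839 s


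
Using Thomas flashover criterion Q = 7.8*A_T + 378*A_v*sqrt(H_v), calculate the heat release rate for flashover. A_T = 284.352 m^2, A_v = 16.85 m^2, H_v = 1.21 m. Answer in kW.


7.8*A_T = 2217.9
sqrt(H_v) = 1.1
378*A_v*sqrt(H_v) = 7006.23
Q = 2217.9 + 7006.23 = 9224.2 kW

9224.2 kW


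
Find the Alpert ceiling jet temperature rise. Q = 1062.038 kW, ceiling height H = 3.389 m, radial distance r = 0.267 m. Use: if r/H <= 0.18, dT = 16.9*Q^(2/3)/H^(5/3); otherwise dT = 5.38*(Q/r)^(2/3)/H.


r/H = 0.267 / 3.389 = 0.078784
r/H <= 0.18, so dT = 16.9*Q^(2/3)/H^(5/3)
Q^(2/3) = 104.09
H^(5/3) = 7.6463
dT = 16.9 * 104.09 / 7.6463 = 230.07 K

230.07 K


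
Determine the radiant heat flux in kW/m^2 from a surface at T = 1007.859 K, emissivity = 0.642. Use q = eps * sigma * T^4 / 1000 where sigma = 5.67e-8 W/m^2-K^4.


T^4 = 1.0318e+12
q = 0.642 * 5.67e-8 * 1.0318e+12 / 1000 = 37.559 kW/m^2

37.559 kW/m^2


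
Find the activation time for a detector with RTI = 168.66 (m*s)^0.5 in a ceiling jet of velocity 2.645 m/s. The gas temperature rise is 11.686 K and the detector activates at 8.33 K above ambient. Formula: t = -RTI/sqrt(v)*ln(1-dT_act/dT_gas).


dT_act/dT_gas = 0.71282
ln(1 - 0.71282) = -1.2476
t = -168.66 / sqrt(2.645) * -1.2476 = 129.39 s

129.39 s


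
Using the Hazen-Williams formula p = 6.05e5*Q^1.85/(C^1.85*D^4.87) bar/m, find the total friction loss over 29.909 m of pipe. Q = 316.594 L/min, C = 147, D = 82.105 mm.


Q^1.85 = 42260
C^1.85 = 10222
D^4.87 = 2.1037e+09
p/m = 0.0011890 bar/m
p_total = 0.0011890 * 29.909 = 0.035561 bar

0.035561 bar


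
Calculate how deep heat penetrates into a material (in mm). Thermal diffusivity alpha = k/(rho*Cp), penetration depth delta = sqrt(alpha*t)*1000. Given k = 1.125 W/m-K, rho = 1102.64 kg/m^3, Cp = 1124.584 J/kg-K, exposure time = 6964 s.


alpha = 1.125 / (1102.64 * 1124.584) = 9.0725e-07 m^2/s
alpha * t = 0.0063181
delta = sqrt(0.0063181) * 1000 = 79.486 mm

79.486 mm


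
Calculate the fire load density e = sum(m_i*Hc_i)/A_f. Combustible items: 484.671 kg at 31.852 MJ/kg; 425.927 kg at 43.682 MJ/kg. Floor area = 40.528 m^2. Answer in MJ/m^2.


Total energy = 484.671*31.852 + 425.927*43.682
= 15437.74 + 18605.34
= 34043.08 MJ
e = 34043.08 / 40.528 = 839.99 MJ/m^2

839.99 MJ/m^2


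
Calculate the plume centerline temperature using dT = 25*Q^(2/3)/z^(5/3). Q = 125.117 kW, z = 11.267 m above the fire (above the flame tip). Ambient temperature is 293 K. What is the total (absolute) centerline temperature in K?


Q^(2/3) = 25.016
z^(5/3) = 56.626
dT = 25 * 25.016 / 56.626 = 11.044 K
T = 293 + 11.044 = 304.04 K

304.04 K


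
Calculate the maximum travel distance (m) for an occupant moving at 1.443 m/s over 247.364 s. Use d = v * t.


d = 1.443 * 247.364 = 356.95 m

356.95 m


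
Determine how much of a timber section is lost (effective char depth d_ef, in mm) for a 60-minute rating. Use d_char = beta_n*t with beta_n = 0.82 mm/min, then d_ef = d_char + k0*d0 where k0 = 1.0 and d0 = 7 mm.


d_char = 0.82 * 60 = 49.2 mm
d_ef = 49.2 + 1.0*7 = 56.2 mm

56.2 mm


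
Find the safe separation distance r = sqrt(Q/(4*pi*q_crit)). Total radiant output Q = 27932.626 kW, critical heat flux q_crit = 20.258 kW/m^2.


4*pi*q_crit = 254.57
Q/(4*pi*q_crit) = 109.72
r = sqrt(109.72) = 10.475 m

10.475 m


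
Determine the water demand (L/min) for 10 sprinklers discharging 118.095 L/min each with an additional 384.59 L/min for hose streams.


Sprinkler demand = 10 * 118.095 = 1180.95 L/min
Total = 1180.95 + 384.59 = 1565.54 L/min

1565.54 L/min


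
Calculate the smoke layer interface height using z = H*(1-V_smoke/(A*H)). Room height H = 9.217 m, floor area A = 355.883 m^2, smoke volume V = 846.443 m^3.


V/(A*H) = 0.25805
1 - 0.25805 = 0.74195
z = 9.217 * 0.74195 = 6.8386 m

6.8386 m


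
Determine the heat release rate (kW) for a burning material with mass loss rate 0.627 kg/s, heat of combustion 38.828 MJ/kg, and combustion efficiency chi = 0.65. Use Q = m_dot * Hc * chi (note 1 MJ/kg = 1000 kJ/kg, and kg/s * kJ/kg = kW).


Hc = 38.828 MJ/kg = 38.828 * 1000 kJ/kg = 38828 kJ/kg
Q = 0.627 kg/s * 38828 kJ/kg * 0.65 = 15824 kW

15824 kW


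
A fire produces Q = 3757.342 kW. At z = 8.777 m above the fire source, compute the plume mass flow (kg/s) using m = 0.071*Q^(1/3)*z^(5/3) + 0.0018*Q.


Q^(1/3) = 15.546
z^(5/3) = 37.346
First term = 0.071 * 15.546 * 37.346 = 41.222
Second term = 0.0018 * 3757.342 = 6.7632
m = 47.985 kg/s

47.985 kg/s


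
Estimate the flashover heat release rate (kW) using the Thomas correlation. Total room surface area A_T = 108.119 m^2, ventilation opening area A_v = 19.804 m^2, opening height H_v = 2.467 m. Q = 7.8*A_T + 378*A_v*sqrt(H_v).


7.8*A_T = 843.33
sqrt(H_v) = 1.5707
378*A_v*sqrt(H_v) = 11758
Q = 843.33 + 11758 = 12601 kW

12601 kW


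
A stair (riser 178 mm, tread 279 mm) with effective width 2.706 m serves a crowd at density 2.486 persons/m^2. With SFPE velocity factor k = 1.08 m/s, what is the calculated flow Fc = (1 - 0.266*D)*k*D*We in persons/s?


1 - 0.266*D = 1 - 0.266*2.486 = 0.33872
Fs = 0.33872 * 1.08 * 2.486 = 0.90943 persons/(s*m)
Fc = 0.90943 * 2.706 = 2.4609 persons/s

2.4609 persons/s
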